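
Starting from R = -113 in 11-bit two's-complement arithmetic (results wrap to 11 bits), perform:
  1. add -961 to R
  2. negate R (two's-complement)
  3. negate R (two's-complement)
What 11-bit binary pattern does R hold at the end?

Start: R = -113 = 11110001111.
R = -113 + (-961) = -1074; wraps to 974 = 01111001110
R = −(974) = -974 = 10000110010
R = −(-974) = 974 = 01111001110

01111001110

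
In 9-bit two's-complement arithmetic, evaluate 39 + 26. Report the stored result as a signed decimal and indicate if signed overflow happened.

39 → 000100111
26 → 000011010
  000100111
+ 000011010
= 001000001
Result 001000001: MSB = 0 → value 65.
Both addends are non-negative and so is the stored result: no signed overflow.

65; no overflow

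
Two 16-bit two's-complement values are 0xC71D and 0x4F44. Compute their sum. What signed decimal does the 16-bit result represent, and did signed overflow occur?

0xC71D = 1100011100011101 = -14563 (signed)
0x4F44 = 0100111101000100 = 20292 (signed)
  1100011100011101
+ 0100111101000100
= 0001011001100001  (discard carry-out 1)
Result 0001011001100001: MSB = 0 → value 5729.
Addends have opposite signs, so signed overflow cannot occur.

5729; no overflow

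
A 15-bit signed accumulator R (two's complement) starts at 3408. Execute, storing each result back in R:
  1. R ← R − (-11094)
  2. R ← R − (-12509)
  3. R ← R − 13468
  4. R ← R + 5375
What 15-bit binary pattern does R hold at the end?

Start: R = 3408 = 000110101010000.
R = 3408 − (-11094) = 14502 = 011100010100110
R = 14502 − (-12509) = 27011; wraps to -5757 = 110100110000011
R = -5757 − 13468 = -19225; wraps to 13543 = 011010011100111
R = 13543 + 5375 = 18918; wraps to -13850 = 100100111100110

100100111100110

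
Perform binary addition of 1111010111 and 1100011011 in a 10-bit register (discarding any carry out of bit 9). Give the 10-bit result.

1011110010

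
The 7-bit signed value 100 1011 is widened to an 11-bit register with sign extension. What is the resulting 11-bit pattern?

MSB of 1001011 is 1; replicate it into the new high bits.
1111|1001011 → 11111001011 (still -53).

11111001011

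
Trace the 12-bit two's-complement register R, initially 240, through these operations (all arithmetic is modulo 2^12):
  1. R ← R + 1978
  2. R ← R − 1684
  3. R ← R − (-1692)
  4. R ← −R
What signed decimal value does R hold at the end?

1870

Start: R = 240 = 000011110000.
R = 240 + 1978 = 2218; wraps to -1878 = 100010101010
R = -1878 − 1684 = -3562; wraps to 534 = 001000010110
R = 534 − (-1692) = 2226; wraps to -1870 = 100010110010
R = −(-1870) = 1870 = 011101001110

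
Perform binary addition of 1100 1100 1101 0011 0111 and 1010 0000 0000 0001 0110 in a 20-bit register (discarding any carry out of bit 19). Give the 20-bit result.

  11001100110100110111
+ 10100000000000010110
= 01101100110101001101  (discard carry-out 1)

01101100110101001101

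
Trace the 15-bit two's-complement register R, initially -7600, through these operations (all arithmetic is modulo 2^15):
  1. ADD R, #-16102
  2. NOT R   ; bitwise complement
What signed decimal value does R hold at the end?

-9067

Start: R = -7600 = 110001001010000.
R = -7600 + (-16102) = -23702; wraps to 9066 = 010001101101010
R = NOT 010001101101010 = 101110010010101 = -9067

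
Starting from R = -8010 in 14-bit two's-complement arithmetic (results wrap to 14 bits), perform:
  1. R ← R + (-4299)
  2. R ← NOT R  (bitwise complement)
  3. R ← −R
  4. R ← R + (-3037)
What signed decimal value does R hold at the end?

Start: R = -8010 = 10000010110110.
R = -8010 + (-4299) = -12309; wraps to 4075 = 00111111101011
R = NOT 00111111101011 = 11000000010100 = -4076
R = −(-4076) = 4076 = 00111111101100
R = 4076 + (-3037) = 1039 = 00010000001111

1039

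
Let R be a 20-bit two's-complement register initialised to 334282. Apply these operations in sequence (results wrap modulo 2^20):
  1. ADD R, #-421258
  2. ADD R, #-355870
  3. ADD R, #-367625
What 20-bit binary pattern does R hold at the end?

00111010001000011001

Start: R = 334282 = 01010001100111001010.
R = 334282 + (-421258) = -86976 = 11101010110001000000
R = -86976 + (-355870) = -442846 = 10010011111000100010
R = -442846 + (-367625) = -810471; wraps to 238105 = 00111010001000011001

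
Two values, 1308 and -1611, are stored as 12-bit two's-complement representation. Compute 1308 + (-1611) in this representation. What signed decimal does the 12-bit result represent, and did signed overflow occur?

1308 → 010100011100
-1611 → 100110110101
  010100011100
+ 100110110101
= 111011010001
Result 111011010001: MSB = 1 → 3793 − 4096 = -303.
Addends have opposite signs, so signed overflow cannot occur.

-303; no overflow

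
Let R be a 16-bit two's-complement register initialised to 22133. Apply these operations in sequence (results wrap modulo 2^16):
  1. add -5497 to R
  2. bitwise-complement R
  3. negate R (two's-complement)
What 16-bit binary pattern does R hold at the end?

0100000011111101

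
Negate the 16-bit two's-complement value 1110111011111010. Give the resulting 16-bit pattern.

Invert: 0001000100000101. Add 1: 0001000100000110.
Check: 1110111011111010 = -4358, 0001000100000110 = 4358.

0001000100000110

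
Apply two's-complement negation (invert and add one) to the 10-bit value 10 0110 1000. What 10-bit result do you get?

0110011000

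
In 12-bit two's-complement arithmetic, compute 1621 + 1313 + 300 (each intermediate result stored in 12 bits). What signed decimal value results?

1621 + 1313 = 2934 → wraps to -1162 (101101110110)
-1162 + 300 = -862 (110010100010)

-862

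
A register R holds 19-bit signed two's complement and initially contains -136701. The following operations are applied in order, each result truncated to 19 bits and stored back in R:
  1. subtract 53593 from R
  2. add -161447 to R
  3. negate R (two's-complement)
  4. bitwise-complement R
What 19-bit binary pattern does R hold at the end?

0101010001000000010

Start: R = -136701 = 1011110101000000011.
R = -136701 − 53593 = -190294 = 1010001100010101010
R = -190294 + (-161447) = -351741; wraps to 172547 = 0101010001000000011
R = −(172547) = -172547 = 1010101110111111101
R = NOT 1010101110111111101 = 0101010001000000010 = 172546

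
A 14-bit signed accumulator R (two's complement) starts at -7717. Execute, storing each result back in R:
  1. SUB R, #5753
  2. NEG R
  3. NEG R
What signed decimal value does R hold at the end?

2914

Start: R = -7717 = 10000111011011.
R = -7717 − 5753 = -13470; wraps to 2914 = 00101101100010
R = −(2914) = -2914 = 11010010011110
R = −(-2914) = 2914 = 00101101100010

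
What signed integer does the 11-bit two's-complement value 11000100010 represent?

MSB is 1, so the value is negative.
Unsigned reading: 1570. Subtract 2^11 = 2048: 1570 − 2048 = -478.

-478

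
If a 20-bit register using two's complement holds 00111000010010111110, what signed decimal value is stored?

MSB is 0, so the value is non-negative: 00111000010010111110 = 230590.

230590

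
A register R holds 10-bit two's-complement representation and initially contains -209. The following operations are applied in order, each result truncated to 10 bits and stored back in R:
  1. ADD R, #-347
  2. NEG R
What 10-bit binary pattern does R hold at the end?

Start: R = -209 = 1100101111.
R = -209 + (-347) = -556; wraps to 468 = 0111010100
R = −(468) = -468 = 1000101100

1000101100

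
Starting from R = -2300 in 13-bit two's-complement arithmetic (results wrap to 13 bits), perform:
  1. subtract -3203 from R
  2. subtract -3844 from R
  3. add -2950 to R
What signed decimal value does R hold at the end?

1797

Start: R = -2300 = 1011100000100.
R = -2300 − (-3203) = 903 = 0001110000111
R = 903 − (-3844) = 4747; wraps to -3445 = 1001010001011
R = -3445 + (-2950) = -6395; wraps to 1797 = 0011100000101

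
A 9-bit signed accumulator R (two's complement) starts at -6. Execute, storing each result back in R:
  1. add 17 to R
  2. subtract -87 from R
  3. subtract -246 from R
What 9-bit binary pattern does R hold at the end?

101011000

Start: R = -6 = 111111010.
R = -6 + 17 = 11 = 000001011
R = 11 − (-87) = 98 = 001100010
R = 98 − (-246) = 344; wraps to -168 = 101011000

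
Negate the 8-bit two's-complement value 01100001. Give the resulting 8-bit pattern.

10011111

Invert: 10011110. Add 1: 10011111.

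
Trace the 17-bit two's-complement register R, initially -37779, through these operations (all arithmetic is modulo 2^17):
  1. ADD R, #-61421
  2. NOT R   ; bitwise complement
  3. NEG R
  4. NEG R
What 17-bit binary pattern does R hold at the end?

11000001101111111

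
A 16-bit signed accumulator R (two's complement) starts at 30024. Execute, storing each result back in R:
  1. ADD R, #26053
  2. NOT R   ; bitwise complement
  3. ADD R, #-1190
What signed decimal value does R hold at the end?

Start: R = 30024 = 0111010101001000.
R = 30024 + 26053 = 56077; wraps to -9459 = 1101101100001101
R = NOT 1101101100001101 = 0010010011110010 = 9458
R = 9458 + (-1190) = 8268 = 0010000001001100

8268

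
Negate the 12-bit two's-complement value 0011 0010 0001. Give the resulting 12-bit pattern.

Invert: 110011011110. Add 1: 110011011111.

110011011111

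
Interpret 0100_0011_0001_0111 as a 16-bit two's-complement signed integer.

MSB is 0, so the value is non-negative: 0100001100010111 = 17175.

17175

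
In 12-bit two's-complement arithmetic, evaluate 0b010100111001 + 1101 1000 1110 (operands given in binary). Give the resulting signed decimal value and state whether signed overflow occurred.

0b010100111001 → 010100111001 = 1337 (signed)
1101 1000 1110 → 110110001110 = -626 (signed)
  010100111001
+ 110110001110
= 001011000111  (discard carry-out 1)
Result 001011000111: MSB = 0 → value 711.
Addends have opposite signs, so signed overflow cannot occur.

711; no overflow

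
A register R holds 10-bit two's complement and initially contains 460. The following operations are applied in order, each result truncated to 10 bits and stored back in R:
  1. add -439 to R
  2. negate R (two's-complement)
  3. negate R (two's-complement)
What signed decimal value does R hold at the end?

Start: R = 460 = 0111001100.
R = 460 + (-439) = 21 = 0000010101
R = −(21) = -21 = 1111101011
R = −(-21) = 21 = 0000010101

21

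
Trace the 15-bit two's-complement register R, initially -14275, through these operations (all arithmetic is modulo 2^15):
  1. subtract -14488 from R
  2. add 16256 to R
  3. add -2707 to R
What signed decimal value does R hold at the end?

13762

Start: R = -14275 = 100100000111101.
R = -14275 − (-14488) = 213 = 000000011010101
R = 213 + 16256 = 16469; wraps to -16299 = 100000001010101
R = -16299 + (-2707) = -19006; wraps to 13762 = 011010111000010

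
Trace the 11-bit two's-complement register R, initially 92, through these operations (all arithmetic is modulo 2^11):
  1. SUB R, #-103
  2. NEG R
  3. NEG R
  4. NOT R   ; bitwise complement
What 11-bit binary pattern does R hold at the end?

11100111100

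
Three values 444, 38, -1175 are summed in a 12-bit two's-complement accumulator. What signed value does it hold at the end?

444 + 38 = 482 (000111100010)
482 + (-1175) = -693 (110101001011)

-693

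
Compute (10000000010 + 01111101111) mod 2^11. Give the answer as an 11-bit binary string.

11111110001

  10000000010
+ 01111101111
= 11111110001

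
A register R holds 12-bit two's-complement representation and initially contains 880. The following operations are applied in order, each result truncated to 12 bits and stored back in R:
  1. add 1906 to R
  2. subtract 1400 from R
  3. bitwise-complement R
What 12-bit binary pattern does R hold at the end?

Start: R = 880 = 001101110000.
R = 880 + 1906 = 2786; wraps to -1310 = 101011100010
R = -1310 − 1400 = -2710; wraps to 1386 = 010101101010
R = NOT 010101101010 = 101010010101 = -1387

101010010101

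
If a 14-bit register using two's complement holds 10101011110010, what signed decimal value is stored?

-5390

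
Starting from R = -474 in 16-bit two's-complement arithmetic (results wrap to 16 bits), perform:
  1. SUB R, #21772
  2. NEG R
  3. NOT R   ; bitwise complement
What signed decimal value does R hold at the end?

-22247

Start: R = -474 = 1111111000100110.
R = -474 − 21772 = -22246 = 1010100100011010
R = −(-22246) = 22246 = 0101011011100110
R = NOT 0101011011100110 = 1010100100011001 = -22247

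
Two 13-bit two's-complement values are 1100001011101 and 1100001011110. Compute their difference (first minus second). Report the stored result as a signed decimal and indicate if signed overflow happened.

-1; no overflow

1100001011101 = -1955 (signed)
1100001011110 = -1954 (signed)
Subtract via negate-and-add: invert 1100001011110 + 1 = 0011110100010 (i.e. 1954).
  1100001011101
+ 0011110100010
= 1111111111111
Result 1111111111111: MSB = 1 → 8191 − 8192 = -1.
Addends (after negating the subtrahend) have opposite signs, so signed overflow cannot occur.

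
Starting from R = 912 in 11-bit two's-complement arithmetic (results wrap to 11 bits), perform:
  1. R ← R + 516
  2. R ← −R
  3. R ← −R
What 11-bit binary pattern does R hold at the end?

10110010100

Start: R = 912 = 01110010000.
R = 912 + 516 = 1428; wraps to -620 = 10110010100
R = −(-620) = 620 = 01001101100
R = −(620) = -620 = 10110010100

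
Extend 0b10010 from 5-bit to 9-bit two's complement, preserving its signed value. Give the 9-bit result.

111110010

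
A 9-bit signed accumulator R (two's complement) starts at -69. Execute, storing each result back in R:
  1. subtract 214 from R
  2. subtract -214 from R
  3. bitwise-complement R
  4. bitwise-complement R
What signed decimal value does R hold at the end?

-69

Start: R = -69 = 110111011.
R = -69 − 214 = -283; wraps to 229 = 011100101
R = 229 − (-214) = 443; wraps to -69 = 110111011
R = NOT 110111011 = 001000100 = 68
R = NOT 001000100 = 110111011 = -69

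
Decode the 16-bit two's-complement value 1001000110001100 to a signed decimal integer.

MSB is 1, so the value is negative.
Invert: 0110111001110011. Add 1: 0110111001110100 = 28276. So the value is −28276.

-28276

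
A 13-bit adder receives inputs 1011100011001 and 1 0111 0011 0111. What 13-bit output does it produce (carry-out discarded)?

  1011100011001
+ 1011100110111
= 0111001010000  (discard carry-out 1)

0111001010000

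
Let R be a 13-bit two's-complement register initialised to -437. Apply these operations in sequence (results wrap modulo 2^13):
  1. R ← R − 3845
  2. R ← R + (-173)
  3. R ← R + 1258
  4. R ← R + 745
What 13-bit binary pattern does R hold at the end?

Start: R = -437 = 1111001001011.
R = -437 − 3845 = -4282; wraps to 3910 = 0111101000110
R = 3910 + (-173) = 3737 = 0111010011001
R = 3737 + 1258 = 4995; wraps to -3197 = 1001110000011
R = -3197 + 745 = -2452 = 1011001101100

1011001101100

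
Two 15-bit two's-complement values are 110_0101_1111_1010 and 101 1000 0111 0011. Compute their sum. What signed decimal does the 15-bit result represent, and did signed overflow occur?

110_0101_1111_1010 → 110010111111010 = -6662 (signed)
101 1000 0111 0011 → 101100001110011 = -10125 (signed)
  110010111111010
+ 101100001110011
= 011111001101101  (discard carry-out 1)
Result 011111001101101: MSB = 0 → value 15981.
Both addends are negative but the stored result is non-negative: signed overflow. The true value -6662 + (-10125) = -16787 lies outside [-16384, 16383].

15981; overflow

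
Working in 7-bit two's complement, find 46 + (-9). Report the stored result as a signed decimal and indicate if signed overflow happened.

37; no overflow

46 → 0101110
-9 → 1110111
  0101110
+ 1110111
= 0100101  (discard carry-out 1)
Result 0100101: MSB = 0 → value 37.
Addends have opposite signs, so signed overflow cannot occur.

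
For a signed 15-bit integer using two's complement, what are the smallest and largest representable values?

min = -16384, max = 16383

Minimum: −2^14 = -16384.
Maximum: 2^14 − 1 = 16383.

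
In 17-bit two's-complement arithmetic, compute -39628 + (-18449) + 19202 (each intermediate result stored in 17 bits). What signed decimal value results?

-38875

-39628 + (-18449) = -58077 (10001110100100011)
-58077 + 19202 = -38875 (10110100000100101)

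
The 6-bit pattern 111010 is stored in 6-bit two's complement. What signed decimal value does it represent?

MSB is 1, so the value is negative.
Invert: 000101. Add 1: 000110 = 6. So the value is −6.

-6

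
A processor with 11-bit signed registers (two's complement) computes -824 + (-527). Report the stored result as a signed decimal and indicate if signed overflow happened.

697; overflow

-824 → 10011001000
-527 → 10111110001
  10011001000
+ 10111110001
= 01010111001  (discard carry-out 1)
Result 01010111001: MSB = 0 → value 697.
Both addends are negative but the stored result is non-negative: signed overflow. The true value -824 + (-527) = -1351 lies outside [-1024, 1023].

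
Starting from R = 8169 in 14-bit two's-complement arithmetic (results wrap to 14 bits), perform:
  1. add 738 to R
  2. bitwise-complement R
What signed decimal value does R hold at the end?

7476

Start: R = 8169 = 01111111101001.
R = 8169 + 738 = 8907; wraps to -7477 = 10001011001011
R = NOT 10001011001011 = 01110100110100 = 7476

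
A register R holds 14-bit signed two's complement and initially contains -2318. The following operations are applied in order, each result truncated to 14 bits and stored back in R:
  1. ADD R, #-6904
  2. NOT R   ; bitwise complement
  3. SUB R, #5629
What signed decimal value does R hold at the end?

3592

Start: R = -2318 = 11011011110010.
R = -2318 + (-6904) = -9222; wraps to 7162 = 01101111111010
R = NOT 01101111111010 = 10010000000101 = -7163
R = -7163 − 5629 = -12792; wraps to 3592 = 00111000001000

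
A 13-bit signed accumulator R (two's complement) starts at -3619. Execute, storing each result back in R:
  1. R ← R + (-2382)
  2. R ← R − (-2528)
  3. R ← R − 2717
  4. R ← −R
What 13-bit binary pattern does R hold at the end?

1100000101110

Start: R = -3619 = 1000111011101.
R = -3619 + (-2382) = -6001; wraps to 2191 = 0100010001111
R = 2191 − (-2528) = 4719; wraps to -3473 = 1001001101111
R = -3473 − 2717 = -6190; wraps to 2002 = 0011111010010
R = −(2002) = -2002 = 1100000101110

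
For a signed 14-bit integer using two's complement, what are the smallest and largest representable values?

min = -8192, max = 8191

Minimum: −2^13 = -8192.
Maximum: 2^13 − 1 = 8191.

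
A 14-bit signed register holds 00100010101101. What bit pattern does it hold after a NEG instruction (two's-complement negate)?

Invert: 11011101010010. Add 1: 11011101010011.

11011101010011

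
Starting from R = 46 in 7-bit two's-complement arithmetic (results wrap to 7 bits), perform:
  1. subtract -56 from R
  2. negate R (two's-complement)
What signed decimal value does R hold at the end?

Start: R = 46 = 0101110.
R = 46 − (-56) = 102; wraps to -26 = 1100110
R = −(-26) = 26 = 0011010

26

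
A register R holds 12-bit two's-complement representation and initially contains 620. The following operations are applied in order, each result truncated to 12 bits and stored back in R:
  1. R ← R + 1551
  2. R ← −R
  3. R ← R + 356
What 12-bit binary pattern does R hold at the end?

100011101001

Start: R = 620 = 001001101100.
R = 620 + 1551 = 2171; wraps to -1925 = 100001111011
R = −(-1925) = 1925 = 011110000101
R = 1925 + 356 = 2281; wraps to -1815 = 100011101001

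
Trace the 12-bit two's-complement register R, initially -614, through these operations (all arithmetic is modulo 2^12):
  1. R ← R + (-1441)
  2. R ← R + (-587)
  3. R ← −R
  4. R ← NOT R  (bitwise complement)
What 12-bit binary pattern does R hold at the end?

Start: R = -614 = 110110011010.
R = -614 + (-1441) = -2055; wraps to 2041 = 011111111001
R = 2041 + (-587) = 1454 = 010110101110
R = −(1454) = -1454 = 101001010010
R = NOT 101001010010 = 010110101101 = 1453

010110101101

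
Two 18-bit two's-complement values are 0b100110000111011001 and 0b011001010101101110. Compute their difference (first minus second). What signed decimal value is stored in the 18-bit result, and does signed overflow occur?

52331; overflow

0b100110000111011001 → 100110000111011001 = -106023 (signed)
0b011001010101101110 → 011001010101101110 = 103790 (signed)
Subtract via negate-and-add: invert 011001010101101110 + 1 = 100110101010010010 (i.e. -103790).
  100110000111011001
+ 100110101010010010
= 001100110001101011  (discard carry-out 1)
Result 001100110001101011: MSB = 0 → value 52331.
Both addends (after negating the subtrahend) are negative but the stored result is non-negative: signed overflow. The true value -106023 − 103790 = -209813 lies outside [-131072, 131071].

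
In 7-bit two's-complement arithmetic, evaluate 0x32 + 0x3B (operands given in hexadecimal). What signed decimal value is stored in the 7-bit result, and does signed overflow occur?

-19; overflow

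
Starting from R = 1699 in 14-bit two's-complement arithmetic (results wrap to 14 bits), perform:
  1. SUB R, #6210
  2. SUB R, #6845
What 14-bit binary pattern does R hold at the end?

Start: R = 1699 = 00011010100011.
R = 1699 − 6210 = -4511 = 10111001100001
R = -4511 − 6845 = -11356; wraps to 5028 = 01001110100100

01001110100100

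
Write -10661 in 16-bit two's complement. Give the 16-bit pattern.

1101011001011011

|-10661| = 10661 = 0010100110100101 in 16 bits.
Invert the bits: 1101011001011010. Add 1: 1101011001011011.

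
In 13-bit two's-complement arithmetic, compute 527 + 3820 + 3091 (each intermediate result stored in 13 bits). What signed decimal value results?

-754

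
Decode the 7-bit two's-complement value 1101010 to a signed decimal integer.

-22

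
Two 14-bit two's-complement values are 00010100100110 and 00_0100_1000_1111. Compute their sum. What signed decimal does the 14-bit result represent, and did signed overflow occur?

2485; no overflow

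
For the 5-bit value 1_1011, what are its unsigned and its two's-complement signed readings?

unsigned = 27, signed = -5

Unsigned: 11011 = 27.
Signed: MSB=1 → 27 − 32 = -5.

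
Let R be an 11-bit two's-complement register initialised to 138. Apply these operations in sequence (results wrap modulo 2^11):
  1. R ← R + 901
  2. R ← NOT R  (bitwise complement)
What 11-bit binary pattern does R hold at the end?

Start: R = 138 = 00010001010.
R = 138 + 901 = 1039; wraps to -1009 = 10000001111
R = NOT 10000001111 = 01111110000 = 1008

01111110000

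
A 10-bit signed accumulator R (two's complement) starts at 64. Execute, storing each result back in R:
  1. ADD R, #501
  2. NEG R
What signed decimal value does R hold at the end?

Start: R = 64 = 0001000000.
R = 64 + 501 = 565; wraps to -459 = 1000110101
R = −(-459) = 459 = 0111001011

459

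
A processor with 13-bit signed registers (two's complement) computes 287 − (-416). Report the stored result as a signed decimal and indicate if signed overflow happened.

287 → 0000100011111
-416 → 1111001100000
Subtract via negate-and-add: invert 1111001100000 + 1 = 0000110100000 (i.e. 416).
  0000100011111
+ 0000110100000
= 0001010111111
Result 0001010111111: MSB = 0 → value 703.
Both addends (after negating the subtrahend) are non-negative and so is the stored result: no signed overflow.

703; no overflow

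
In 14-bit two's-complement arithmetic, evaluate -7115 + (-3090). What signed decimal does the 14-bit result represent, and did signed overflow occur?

-7115 → 10010000110101
-3090 → 11001111101110
  10010000110101
+ 11001111101110
= 01100000100011  (discard carry-out 1)
Result 01100000100011: MSB = 0 → value 6179.
Both addends are negative but the stored result is non-negative: signed overflow. The true value -7115 + (-3090) = -10205 lies outside [-8192, 8191].

6179; overflow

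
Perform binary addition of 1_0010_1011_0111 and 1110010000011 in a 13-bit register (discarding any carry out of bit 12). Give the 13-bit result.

  1001010110111
+ 1110010000011
= 0111100111010  (discard carry-out 1)

0111100111010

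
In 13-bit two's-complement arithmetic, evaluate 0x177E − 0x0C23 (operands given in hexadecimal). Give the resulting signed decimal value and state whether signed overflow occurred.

0x177E = 1011101111110 = -2178 (signed)
0x0C23 = 0110000100011 = 3107 (signed)
Subtract via negate-and-add: invert 0110000100011 + 1 = 1001111011101 (i.e. -3107).
  1011101111110
+ 1001111011101
= 0101101011011  (discard carry-out 1)
Result 0101101011011: MSB = 0 → value 2907.
Both addends (after negating the subtrahend) are negative but the stored result is non-negative: signed overflow. The true value -2178 − 3107 = -5285 lies outside [-4096, 4095].

2907; overflow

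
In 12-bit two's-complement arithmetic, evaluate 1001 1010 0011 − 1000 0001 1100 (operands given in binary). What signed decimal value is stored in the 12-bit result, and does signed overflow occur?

1001 1010 0011 → 100110100011 = -1629 (signed)
1000 0001 1100 → 100000011100 = -2020 (signed)
Subtract via negate-and-add: invert 100000011100 + 1 = 011111100100 (i.e. 2020).
  100110100011
+ 011111100100
= 000110000111  (discard carry-out 1)
Result 000110000111: MSB = 0 → value 391.
Addends (after negating the subtrahend) have opposite signs, so signed overflow cannot occur.

391; no overflow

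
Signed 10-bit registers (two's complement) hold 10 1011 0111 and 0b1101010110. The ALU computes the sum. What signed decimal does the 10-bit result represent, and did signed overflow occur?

-499; no overflow

10 1011 0111 → 1010110111 = -329 (signed)
0b1101010110 → 1101010110 = -170 (signed)
  1010110111
+ 1101010110
= 1000001101  (discard carry-out 1)
Result 1000001101: MSB = 1 → 525 − 1024 = -499.
Both addends are negative and so is the stored result: no signed overflow.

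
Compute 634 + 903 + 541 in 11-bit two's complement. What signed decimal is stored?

634 + 903 = 1537 → wraps to -511 (11000000001)
-511 + 541 = 30 (00000011110)

30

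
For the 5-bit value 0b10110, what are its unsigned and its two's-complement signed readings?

unsigned = 22, signed = -10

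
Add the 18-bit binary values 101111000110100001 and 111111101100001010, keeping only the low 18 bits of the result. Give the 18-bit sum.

  101111000110100001
+ 111111101100001010
= 101110110010101011  (discard carry-out 1)

101110110010101011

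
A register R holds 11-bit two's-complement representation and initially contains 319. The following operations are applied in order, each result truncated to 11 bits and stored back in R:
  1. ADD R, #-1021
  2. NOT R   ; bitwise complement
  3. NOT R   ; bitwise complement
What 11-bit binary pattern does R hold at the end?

10101000010

Start: R = 319 = 00100111111.
R = 319 + (-1021) = -702 = 10101000010
R = NOT 10101000010 = 01010111101 = 701
R = NOT 01010111101 = 10101000010 = -702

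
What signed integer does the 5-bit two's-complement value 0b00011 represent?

3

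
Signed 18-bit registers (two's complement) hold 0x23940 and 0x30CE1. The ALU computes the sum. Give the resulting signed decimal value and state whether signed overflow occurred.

0x23940 = 100011100101000000 = -116416 (signed)
0x30CE1 = 110000110011100001 = -62239 (signed)
  100011100101000000
+ 110000110011100001
= 010100011000100001  (discard carry-out 1)
Result 010100011000100001: MSB = 0 → value 83489.
Both addends are negative but the stored result is non-negative: signed overflow. The true value -116416 + (-62239) = -178655 lies outside [-131072, 131071].

83489; overflow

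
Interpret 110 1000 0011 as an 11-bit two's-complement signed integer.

MSB is 1, so the value is negative.
Unsigned reading: 1667. Subtract 2^11 = 2048: 1667 − 2048 = -381.

-381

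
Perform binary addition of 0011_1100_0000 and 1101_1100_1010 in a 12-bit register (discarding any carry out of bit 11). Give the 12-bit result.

000110001010

  001111000000
+ 110111001010
= 000110001010  (discard carry-out 1)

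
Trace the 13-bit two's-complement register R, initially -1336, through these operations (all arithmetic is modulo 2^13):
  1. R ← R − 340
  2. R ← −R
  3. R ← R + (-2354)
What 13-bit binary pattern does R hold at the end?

Start: R = -1336 = 1101011001000.
R = -1336 − 340 = -1676 = 1100101110100
R = −(-1676) = 1676 = 0011010001100
R = 1676 + (-2354) = -678 = 1110101011010

1110101011010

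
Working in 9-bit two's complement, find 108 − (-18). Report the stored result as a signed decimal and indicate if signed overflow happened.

108 → 001101100
-18 → 111101110
Subtract via negate-and-add: invert 111101110 + 1 = 000010010 (i.e. 18).
  001101100
+ 000010010
= 001111110
Result 001111110: MSB = 0 → value 126.
Both addends (after negating the subtrahend) are non-negative and so is the stored result: no signed overflow.

126; no overflow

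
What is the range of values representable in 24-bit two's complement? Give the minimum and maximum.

Minimum: −2^23 = -8388608.
Maximum: 2^23 − 1 = 8388607.

min = -8388608, max = 8388607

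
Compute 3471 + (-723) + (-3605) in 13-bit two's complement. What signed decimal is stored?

-857

3471 + (-723) = 2748 (0101010111100)
2748 + (-3605) = -857 (1110010100111)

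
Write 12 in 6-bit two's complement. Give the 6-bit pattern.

12 is non-negative, so write it directly in 6 bits: 001100.

001100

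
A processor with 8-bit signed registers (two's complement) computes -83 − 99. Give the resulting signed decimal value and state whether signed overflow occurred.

74; overflow

-83 → 10101101
99 → 01100011
Subtract via negate-and-add: invert 01100011 + 1 = 10011101 (i.e. -99).
  10101101
+ 10011101
= 01001010  (discard carry-out 1)
Result 01001010: MSB = 0 → value 74.
Both addends (after negating the subtrahend) are negative but the stored result is non-negative: signed overflow. The true value -83 − 99 = -182 lies outside [-128, 127].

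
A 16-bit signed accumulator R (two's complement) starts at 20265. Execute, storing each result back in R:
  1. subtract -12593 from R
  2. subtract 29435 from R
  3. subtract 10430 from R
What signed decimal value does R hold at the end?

-7007

Start: R = 20265 = 0100111100101001.
R = 20265 − (-12593) = 32858; wraps to -32678 = 1000000001011010
R = -32678 − 29435 = -62113; wraps to 3423 = 0000110101011111
R = 3423 − 10430 = -7007 = 1110010010100001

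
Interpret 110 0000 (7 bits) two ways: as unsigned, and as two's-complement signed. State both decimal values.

Unsigned: 1100000 = 96.
Signed: MSB=1 → 96 − 128 = -32.

unsigned = 96, signed = -32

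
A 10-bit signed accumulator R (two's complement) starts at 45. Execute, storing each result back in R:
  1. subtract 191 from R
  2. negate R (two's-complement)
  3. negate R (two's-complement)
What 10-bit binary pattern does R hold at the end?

1101101110

Start: R = 45 = 0000101101.
R = 45 − 191 = -146 = 1101101110
R = −(-146) = 146 = 0010010010
R = −(146) = -146 = 1101101110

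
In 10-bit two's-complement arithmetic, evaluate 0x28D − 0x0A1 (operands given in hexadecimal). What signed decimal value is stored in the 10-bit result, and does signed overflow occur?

0x28D = 1010001101 = -371 (signed)
0x0A1 = 0010100001 = 161 (signed)
Subtract via negate-and-add: invert 0010100001 + 1 = 1101011111 (i.e. -161).
  1010001101
+ 1101011111
= 0111101100  (discard carry-out 1)
Result 0111101100: MSB = 0 → value 492.
Both addends (after negating the subtrahend) are negative but the stored result is non-negative: signed overflow. The true value -371 − 161 = -532 lies outside [-512, 511].

492; overflow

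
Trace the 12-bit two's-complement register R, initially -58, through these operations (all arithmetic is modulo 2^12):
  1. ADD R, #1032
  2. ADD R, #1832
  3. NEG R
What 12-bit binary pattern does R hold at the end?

010100001010

Start: R = -58 = 111111000110.
R = -58 + 1032 = 974 = 001111001110
R = 974 + 1832 = 2806; wraps to -1290 = 101011110110
R = −(-1290) = 1290 = 010100001010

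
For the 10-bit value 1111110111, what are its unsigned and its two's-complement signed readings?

unsigned = 1015, signed = -9

Unsigned: 1111110111 = 1015.
Signed: MSB=1 → 1015 − 1024 = -9.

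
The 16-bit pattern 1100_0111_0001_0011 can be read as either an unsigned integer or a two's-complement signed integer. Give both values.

unsigned = 50963, signed = -14573

Unsigned: 1100011100010011 = 50963.
Signed: MSB=1 → 50963 − 65536 = -14573.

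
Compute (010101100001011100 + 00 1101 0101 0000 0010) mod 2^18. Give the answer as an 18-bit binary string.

  010101100001011100
+ 001101010100000010
= 100010110101011110

100010110101011110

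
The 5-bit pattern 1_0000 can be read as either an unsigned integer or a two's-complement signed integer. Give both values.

unsigned = 16, signed = -16

Unsigned: 10000 = 16.
Signed: MSB=1 → 16 − 32 = -16.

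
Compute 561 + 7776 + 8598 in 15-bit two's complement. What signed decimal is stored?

-15833

561 + 7776 = 8337 (010000010010001)
8337 + 8598 = 16935 → wraps to -15833 (100001000100111)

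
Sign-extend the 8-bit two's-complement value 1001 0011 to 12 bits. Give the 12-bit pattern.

111110010011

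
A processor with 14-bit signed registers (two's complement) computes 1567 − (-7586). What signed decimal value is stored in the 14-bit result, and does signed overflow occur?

1567 → 00011000011111
-7586 → 10001001011110
Subtract via negate-and-add: invert 10001001011110 + 1 = 01110110100010 (i.e. 7586).
  00011000011111
+ 01110110100010
= 10001111000001
Result 10001111000001: MSB = 1 → 9153 − 16384 = -7231.
Both addends (after negating the subtrahend) are non-negative but the stored result is negative: signed overflow. The true value 1567 − (-7586) = 9153 lies outside [-8192, 8191].

-7231; overflow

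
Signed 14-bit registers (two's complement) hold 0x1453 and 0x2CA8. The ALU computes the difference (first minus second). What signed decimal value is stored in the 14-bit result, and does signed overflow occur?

0x1453 = 01010001010011 = 5203 (signed)
0x2CA8 = 10110010101000 = -4952 (signed)
Subtract via negate-and-add: invert 10110010101000 + 1 = 01001101011000 (i.e. 4952).
  01010001010011
+ 01001101011000
= 10011110101011
Result 10011110101011: MSB = 1 → 10155 − 16384 = -6229.
Both addends (after negating the subtrahend) are non-negative but the stored result is negative: signed overflow. The true value 5203 − (-4952) = 10155 lies outside [-8192, 8191].

-6229; overflow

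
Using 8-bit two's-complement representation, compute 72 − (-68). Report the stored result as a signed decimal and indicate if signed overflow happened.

-116; overflow

72 → 01001000
-68 → 10111100
Subtract via negate-and-add: invert 10111100 + 1 = 01000100 (i.e. 68).
  01001000
+ 01000100
= 10001100
Result 10001100: MSB = 1 → 140 − 256 = -116.
Both addends (after negating the subtrahend) are non-negative but the stored result is negative: signed overflow. The true value 72 − (-68) = 140 lies outside [-128, 127].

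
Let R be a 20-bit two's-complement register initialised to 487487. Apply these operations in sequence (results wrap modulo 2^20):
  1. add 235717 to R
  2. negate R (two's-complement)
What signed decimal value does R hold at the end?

325372

Start: R = 487487 = 01110111000000111111.
R = 487487 + 235717 = 723204; wraps to -325372 = 10110000100100000100
R = −(-325372) = 325372 = 01001111011011111100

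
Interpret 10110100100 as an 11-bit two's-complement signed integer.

MSB is 1, so the value is negative.
Unsigned reading: 1444. Subtract 2^11 = 2048: 1444 − 2048 = -604.

-604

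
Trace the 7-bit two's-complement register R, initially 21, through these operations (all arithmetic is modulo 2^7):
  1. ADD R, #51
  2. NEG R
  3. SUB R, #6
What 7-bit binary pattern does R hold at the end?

Start: R = 21 = 0010101.
R = 21 + 51 = 72; wraps to -56 = 1001000
R = −(-56) = 56 = 0111000
R = 56 − 6 = 50 = 0110010

0110010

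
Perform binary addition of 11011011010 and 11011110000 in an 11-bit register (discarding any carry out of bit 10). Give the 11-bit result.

10111001010

  11011011010
+ 11011110000
= 10111001010  (discard carry-out 1)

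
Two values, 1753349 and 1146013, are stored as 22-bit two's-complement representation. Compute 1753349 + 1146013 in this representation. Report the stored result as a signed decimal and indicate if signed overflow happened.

-1294942; overflow

1753349 → 0110101100000100000101
1146013 → 0100010111110010011101
  0110101100000100000101
+ 0100010111110010011101
= 1011000011110110100010
Result 1011000011110110100010: MSB = 1 → 2899362 − 4194304 = -1294942.
Both addends are non-negative but the stored result is negative: signed overflow. The true value 1753349 + 1146013 = 2899362 lies outside [-2097152, 2097151].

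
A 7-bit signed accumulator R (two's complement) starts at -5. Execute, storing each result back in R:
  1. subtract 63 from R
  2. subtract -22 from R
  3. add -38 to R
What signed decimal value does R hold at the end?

44

Start: R = -5 = 1111011.
R = -5 − 63 = -68; wraps to 60 = 0111100
R = 60 − (-22) = 82; wraps to -46 = 1010010
R = -46 + (-38) = -84; wraps to 44 = 0101100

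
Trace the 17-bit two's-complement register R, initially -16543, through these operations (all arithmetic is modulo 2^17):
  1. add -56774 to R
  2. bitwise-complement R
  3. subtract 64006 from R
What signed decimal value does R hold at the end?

9310

Start: R = -16543 = 11011111101100001.
R = -16543 + (-56774) = -73317; wraps to 57755 = 01110000110011011
R = NOT 01110000110011011 = 10001111001100100 = -57756
R = -57756 − 64006 = -121762; wraps to 9310 = 00010010001011110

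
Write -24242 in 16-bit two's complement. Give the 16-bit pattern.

|-24242| = 24242 = 0101111010110010 in 16 bits.
Invert the bits: 1010000101001101. Add 1: 1010000101001110.
Check: 1010000101001110 reads as 41294 − 65536 = -24242.

1010000101001110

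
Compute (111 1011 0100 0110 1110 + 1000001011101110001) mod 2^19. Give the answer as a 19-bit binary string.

  1111011010001101110
+ 1000001011101110001
= 0111100101111011111  (discard carry-out 1)

0111100101111011111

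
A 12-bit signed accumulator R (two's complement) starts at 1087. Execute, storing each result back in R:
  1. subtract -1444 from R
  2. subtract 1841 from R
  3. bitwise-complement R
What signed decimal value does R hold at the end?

-691

Start: R = 1087 = 010000111111.
R = 1087 − (-1444) = 2531; wraps to -1565 = 100111100011
R = -1565 − 1841 = -3406; wraps to 690 = 001010110010
R = NOT 001010110010 = 110101001101 = -691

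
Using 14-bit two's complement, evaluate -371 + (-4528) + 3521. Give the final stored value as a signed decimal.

-371 + (-4528) = -4899 (10110011011101)
-4899 + 3521 = -1378 (11101010011110)

-1378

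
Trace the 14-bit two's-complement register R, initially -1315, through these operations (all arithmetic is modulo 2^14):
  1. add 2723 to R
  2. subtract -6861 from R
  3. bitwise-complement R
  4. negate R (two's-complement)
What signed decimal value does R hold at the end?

Start: R = -1315 = 11101011011101.
R = -1315 + 2723 = 1408 = 00010110000000
R = 1408 − (-6861) = 8269; wraps to -8115 = 10000001001101
R = NOT 10000001001101 = 01111110110010 = 8114
R = −(8114) = -8114 = 10000001001110

-8114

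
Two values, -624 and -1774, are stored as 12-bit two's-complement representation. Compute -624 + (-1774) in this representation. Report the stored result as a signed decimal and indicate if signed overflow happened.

1698; overflow

-624 → 110110010000
-1774 → 100100010010
  110110010000
+ 100100010010
= 011010100010  (discard carry-out 1)
Result 011010100010: MSB = 0 → value 1698.
Both addends are negative but the stored result is non-negative: signed overflow. The true value -624 + (-1774) = -2398 lies outside [-2048, 2047].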